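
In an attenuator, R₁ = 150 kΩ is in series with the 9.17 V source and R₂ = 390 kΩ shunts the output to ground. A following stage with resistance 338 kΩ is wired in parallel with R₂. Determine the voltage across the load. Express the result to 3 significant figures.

The load sits in parallel with R₂: R₂‖R_L = (390 × 338) / (390 + 338) = 181.1 kΩ.
V_out = 9.17 × 181.1 / (150 + 181.1) = 9.17 × 181.1/331.1 = 5.02 V.
(Unloaded it would have been 6.62 V.)

V_out ≈ 5.02 V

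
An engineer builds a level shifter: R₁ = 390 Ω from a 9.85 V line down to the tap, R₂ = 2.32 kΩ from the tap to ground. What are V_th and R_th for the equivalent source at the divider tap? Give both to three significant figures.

V_th = 8.43 V, R_th = 334 Ω

V_th is the open-circuit tap voltage: 9.85 × 2320/(390 + 2320) = 8.43 V.
With the supply zeroed, R₁ and R₂ appear in parallel from the tap: R_th = R₁‖R₂ = (390 × 2320)/2710 = 334 Ω.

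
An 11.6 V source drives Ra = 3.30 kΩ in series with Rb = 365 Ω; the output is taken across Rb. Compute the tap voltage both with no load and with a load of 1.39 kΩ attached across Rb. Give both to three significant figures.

Open-circuit: V = 11.6 × 365/(3300 + 365) = 1.16 V.
With the load, Rb becomes Rb‖R_L = 289.1 Ω, so V = 11.6 × 289.1/3589 = 0.934 V.

Unloaded: 1.16 V; loaded: 0.934 V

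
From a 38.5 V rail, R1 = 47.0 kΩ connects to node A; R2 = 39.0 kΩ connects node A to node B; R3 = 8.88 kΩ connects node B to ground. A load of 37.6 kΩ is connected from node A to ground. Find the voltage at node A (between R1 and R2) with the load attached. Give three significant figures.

Below node A the series string R2+R3 = 47.88 kΩ sits in parallel with the 37.6 kΩ load: 21.06 kΩ.
V_A = 38.5 × 21.06/(47.0 + 21.06) = 11.9 V.

V ≈ 11.9 V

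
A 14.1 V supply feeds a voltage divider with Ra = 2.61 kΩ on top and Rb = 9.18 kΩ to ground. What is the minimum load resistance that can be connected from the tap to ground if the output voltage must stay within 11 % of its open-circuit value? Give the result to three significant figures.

R_L(min) ≈ 16.4 kΩ

Output resistance R_th = Ra‖Rb = (2.61 × 9.18)/11.79 = 2.032 kΩ.
The fractional drop is R_th/(R_th + R_L); requiring this ≤ 0.110 gives R_L ≥ R_th(1/0.110 − 1) = 2.032 × 8.091 = 16.4 kΩ.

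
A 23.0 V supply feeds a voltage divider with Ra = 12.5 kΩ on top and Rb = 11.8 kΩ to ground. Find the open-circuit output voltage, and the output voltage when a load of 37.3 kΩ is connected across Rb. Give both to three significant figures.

Unloaded: 11.2 V; loaded: 9.61 V

Open-circuit: V = 23.0 × 11.8/(12.5 + 11.8) = 11.2 V.
With the load, Rb becomes Rb‖R_L = 8.964 kΩ, so V = 23.0 × 8.964/21.46 = 9.61 V.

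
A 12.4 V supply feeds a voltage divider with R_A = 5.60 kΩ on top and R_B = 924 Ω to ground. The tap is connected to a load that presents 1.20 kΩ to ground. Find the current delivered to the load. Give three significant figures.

I_L ≈ 0.881 mA

R_B‖R_L = 522.0 Ω; V_out = 12.4 × 522.0/6122 = 1.057 V.
I_L = V_out / R_L = 1.057 / 1.20 kΩ = 0.881 mA.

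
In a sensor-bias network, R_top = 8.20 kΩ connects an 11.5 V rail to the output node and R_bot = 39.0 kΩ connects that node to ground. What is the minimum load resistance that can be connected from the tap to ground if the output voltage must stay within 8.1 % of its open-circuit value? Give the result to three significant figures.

R_L(min) ≈ 76.9 kΩ

Output resistance R_th = R_top‖R_bot = (8.20 × 39.0)/47.20 = 6.775 kΩ.
The fractional drop is R_th/(R_th + R_L); requiring this ≤ 0.0810 gives R_L ≥ R_th(1/0.0810 − 1) = 6.775 × 11.35 = 76.9 kΩ.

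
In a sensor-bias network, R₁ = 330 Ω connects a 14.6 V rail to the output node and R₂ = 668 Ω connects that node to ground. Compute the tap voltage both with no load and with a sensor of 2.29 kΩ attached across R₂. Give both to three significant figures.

Unloaded: 9.77 V; loaded: 8.91 V

Open-circuit: V = 14.6 × 668/(330 + 668) = 9.77 V.
With the load, R₂ becomes R₂‖R_L = 517.1 Ω, so V = 14.6 × 517.1/847.1 = 8.91 V.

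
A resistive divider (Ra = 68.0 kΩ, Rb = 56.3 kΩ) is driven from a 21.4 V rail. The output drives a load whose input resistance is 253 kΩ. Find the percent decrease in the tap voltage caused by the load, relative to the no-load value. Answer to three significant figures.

The divider's output (Thévenin) resistance is Ra‖Rb = 30.80 kΩ.
Fractional drop under load = R_th/(R_th + R_L) = 30.80 / (30.80 + 253) = 0.1085.
So the output falls by 10.9 %.

10.9 %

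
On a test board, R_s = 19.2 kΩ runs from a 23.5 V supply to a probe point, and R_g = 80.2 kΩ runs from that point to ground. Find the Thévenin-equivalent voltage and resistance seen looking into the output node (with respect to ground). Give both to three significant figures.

V_th is the open-circuit tap voltage: 23.5 × 80.2/(19.2 + 80.2) = 19.0 V.
With the supply zeroed, R_s and R_g appear in parallel from the tap: R_th = R_s‖R_g = (19.2 × 80.2)/99.40 = 15.5 kΩ.

V_th = 19.0 V, R_th = 15.5 kΩ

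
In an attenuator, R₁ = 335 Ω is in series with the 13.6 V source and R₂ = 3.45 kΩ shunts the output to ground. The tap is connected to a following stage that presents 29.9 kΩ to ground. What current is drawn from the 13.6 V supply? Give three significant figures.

I ≈ 3.97 mA

R₂‖R_L = 3093 Ω, so the source sees R₁ + R₂‖R_L = 3428 Ω.
I = 13.6 V / 3428 Ω = 3.97 mA.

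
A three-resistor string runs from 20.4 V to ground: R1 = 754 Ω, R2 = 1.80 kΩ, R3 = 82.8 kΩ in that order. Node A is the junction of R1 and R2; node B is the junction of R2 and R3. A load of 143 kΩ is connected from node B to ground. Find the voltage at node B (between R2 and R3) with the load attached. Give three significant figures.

At node B, R3 is in parallel with the load: R3‖R_L = 52440 Ω.
Below node A the resistance is R2 + (R3‖R_L) = 54240 Ω, so V_A = 20.4 × 54240/54990 = 20.12 V.
Then V_B = V_A × (R3‖R_L)/(R2 + R3‖R_L) = 20.12 × 52440/54240 = 19.5 V.

V ≈ 19.5 V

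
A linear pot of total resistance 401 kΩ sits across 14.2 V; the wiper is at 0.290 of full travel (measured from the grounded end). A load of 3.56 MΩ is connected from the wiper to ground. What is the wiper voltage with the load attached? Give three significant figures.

V ≈ 4.02 V

The wiper splits the pot into (1−α)R = 284.7 kΩ above and αR = 116.3 kΩ below.
Lower section ‖ load = 112.6 kΩ.
V_wiper = 14.2 × 112.6/(284.7 + 112.6) = 4.02 V.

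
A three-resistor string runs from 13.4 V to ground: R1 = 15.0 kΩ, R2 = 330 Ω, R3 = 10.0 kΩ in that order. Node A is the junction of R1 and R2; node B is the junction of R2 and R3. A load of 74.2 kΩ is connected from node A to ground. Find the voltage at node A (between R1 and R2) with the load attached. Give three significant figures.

Below node A the series string R2+R3 = 10330 Ω sits in parallel with the 74200 Ω load: 9068 Ω.
V_A = 13.4 × 9068/(15000 + 9068) = 5.05 V.

V ≈ 5.05 V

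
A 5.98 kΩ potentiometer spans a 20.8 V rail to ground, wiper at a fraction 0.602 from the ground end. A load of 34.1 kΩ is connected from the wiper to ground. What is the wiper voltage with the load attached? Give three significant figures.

V ≈ 12.0 V

The wiper splits the pot into (1−α)R = 2.380 kΩ above and αR = 3.600 kΩ below.
Lower section ‖ load = 3.256 kΩ.
V_wiper = 20.8 × 3.256/(2.380 + 3.256) = 12.0 V.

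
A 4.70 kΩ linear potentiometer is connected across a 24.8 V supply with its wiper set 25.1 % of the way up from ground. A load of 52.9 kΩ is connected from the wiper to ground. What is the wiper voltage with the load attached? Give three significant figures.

The wiper splits the pot into (1−α)R = 3.520 kΩ above and αR = 1.180 kΩ below.
Lower section ‖ load = 1.154 kΩ.
V_wiper = 24.8 × 1.154/(3.520 + 1.154) = 6.12 V.

V ≈ 6.12 V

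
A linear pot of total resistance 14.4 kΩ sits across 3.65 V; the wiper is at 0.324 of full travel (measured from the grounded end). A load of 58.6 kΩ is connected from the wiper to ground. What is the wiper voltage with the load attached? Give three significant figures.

The wiper splits the pot into (1−α)R = 9.734 kΩ above and αR = 4.666 kΩ below.
Lower section ‖ load = 4.322 kΩ.
V_wiper = 3.65 × 4.322/(9.734 + 4.322) = 1.12 V.

V ≈ 1.12 V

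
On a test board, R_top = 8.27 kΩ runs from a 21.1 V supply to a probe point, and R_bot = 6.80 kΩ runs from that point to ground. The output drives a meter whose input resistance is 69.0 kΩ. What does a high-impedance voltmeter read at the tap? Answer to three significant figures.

The load sits in parallel with R_bot: R_bot‖R_L = (6.80 × 69.0) / (6.80 + 69.0) = 6.190 kΩ.
V_out = 21.1 × 6.190 / (8.27 + 6.190) = 21.1 × 6.190/14.46 = 9.03 V.
(Unloaded it would have been 9.52 V.)

V_out ≈ 9.03 V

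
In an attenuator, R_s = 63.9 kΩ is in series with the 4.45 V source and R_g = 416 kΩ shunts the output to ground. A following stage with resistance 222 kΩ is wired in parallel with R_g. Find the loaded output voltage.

The load sits in parallel with R_g: R_g‖R_L = (416 × 222) / (416 + 222) = 144.8 kΩ.
V_out = 4.45 × 144.8 / (63.9 + 144.8) = 4.45 × 144.8/208.7 = 3.09 V.

V_out ≈ 3.09 V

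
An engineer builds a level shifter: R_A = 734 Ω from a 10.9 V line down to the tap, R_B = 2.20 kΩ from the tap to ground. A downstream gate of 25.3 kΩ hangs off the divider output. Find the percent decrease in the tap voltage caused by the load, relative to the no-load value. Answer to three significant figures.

2.13 %

The divider's output (Thévenin) resistance is R_A‖R_B = 550.4 Ω.
Fractional drop under load = R_th/(R_th + R_L) = 550.4 / (550.4 + 25300) = 0.02129.
So the output falls by 2.13 %.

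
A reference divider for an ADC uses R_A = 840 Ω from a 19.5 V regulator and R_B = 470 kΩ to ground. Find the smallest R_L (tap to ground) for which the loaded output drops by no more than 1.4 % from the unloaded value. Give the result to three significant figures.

R_L(min) ≈ 59.1 kΩ

Output resistance R_th = R_A‖R_B = (840 × 470000)/470800 = 838.5 Ω.
The fractional drop is R_th/(R_th + R_L); requiring this ≤ 0.0140 gives R_L ≥ R_th(1/0.0140 − 1) = 838.5 × 70.43 = 59.1 kΩ.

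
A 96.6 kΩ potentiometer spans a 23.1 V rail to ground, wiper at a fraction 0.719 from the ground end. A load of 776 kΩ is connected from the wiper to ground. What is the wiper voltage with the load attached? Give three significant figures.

V ≈ 16.2 V

The wiper splits the pot into (1−α)R = 27.14 kΩ above and αR = 69.46 kΩ below.
Lower section ‖ load = 63.75 kΩ.
V_wiper = 23.1 × 63.75/(27.14 + 63.75) = 16.2 V.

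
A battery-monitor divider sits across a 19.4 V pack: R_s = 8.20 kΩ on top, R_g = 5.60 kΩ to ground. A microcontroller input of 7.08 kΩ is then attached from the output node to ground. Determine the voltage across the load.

V_out ≈ 5.36 V

The load sits in parallel with R_g: R_g‖R_L = (5.60 × 7.08) / (5.60 + 7.08) = 3.127 kΩ.
V_out = 19.4 × 3.127 / (8.20 + 3.127) = 19.4 × 3.127/11.33 = 5.36 V.
(Unloaded it would have been 7.87 V.)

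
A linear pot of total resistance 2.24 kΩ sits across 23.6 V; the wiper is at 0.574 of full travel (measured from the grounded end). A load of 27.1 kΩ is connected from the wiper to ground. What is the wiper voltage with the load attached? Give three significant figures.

V ≈ 13.3 V

The wiper splits the pot into (1−α)R = 954.2 Ω above and αR = 1286 Ω below.
Lower section ‖ load = 1228 Ω.
V_wiper = 23.6 × 1228/(954.2 + 1228) = 13.3 V.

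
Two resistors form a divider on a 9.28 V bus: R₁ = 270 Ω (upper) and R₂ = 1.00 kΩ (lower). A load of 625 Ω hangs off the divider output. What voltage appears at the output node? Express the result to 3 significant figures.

V_out ≈ 5.45 V

The load sits in parallel with R₂: R₂‖R_L = (1000 × 625) / (1000 + 625) = 384.6 Ω.
V_out = 9.28 × 384.6 / (270 + 384.6) = 9.28 × 384.6/654.6 = 5.45 V.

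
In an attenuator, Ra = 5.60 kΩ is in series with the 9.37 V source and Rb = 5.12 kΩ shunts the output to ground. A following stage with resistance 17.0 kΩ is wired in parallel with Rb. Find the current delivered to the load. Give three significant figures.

Rb‖R_L = 3.935 kΩ; V_out = 9.37 × 3.935/9.535 = 3.867 V.
I_L = V_out / R_L = 3.867 / 17.0 kΩ = 0.227 mA.

I_L ≈ 0.227 mA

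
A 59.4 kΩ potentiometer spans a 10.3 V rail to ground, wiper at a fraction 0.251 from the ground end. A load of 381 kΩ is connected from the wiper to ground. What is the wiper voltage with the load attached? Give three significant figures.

The wiper splits the pot into (1−α)R = 44.49 kΩ above and αR = 14.91 kΩ below.
Lower section ‖ load = 14.35 kΩ.
V_wiper = 10.3 × 14.35/(44.49 + 14.35) = 2.51 V.

V ≈ 2.51 V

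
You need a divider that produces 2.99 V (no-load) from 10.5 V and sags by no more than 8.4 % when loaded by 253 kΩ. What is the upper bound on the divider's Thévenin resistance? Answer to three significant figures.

R_th ≤ 23.2 kΩ

Loading drop = R_th/(R_th + R_L) ≤ 0.0840, so R_th ≤ R_L · ε/(1−ε) = 253 kΩ × 0.0840/0.9160 = 23.2 kΩ.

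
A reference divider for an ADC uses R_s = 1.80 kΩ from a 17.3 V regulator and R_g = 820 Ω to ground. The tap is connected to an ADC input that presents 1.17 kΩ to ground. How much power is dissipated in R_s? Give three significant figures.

P ≈ 103 mW

Total resistance from the source is R_s + (R_g‖R_L) = 2282 Ω, so I = 17.3/2282 Ω = 7.581 mA.
P = I²·R_s = (7.581 mA)² × 1.80 kΩ = 103 mW.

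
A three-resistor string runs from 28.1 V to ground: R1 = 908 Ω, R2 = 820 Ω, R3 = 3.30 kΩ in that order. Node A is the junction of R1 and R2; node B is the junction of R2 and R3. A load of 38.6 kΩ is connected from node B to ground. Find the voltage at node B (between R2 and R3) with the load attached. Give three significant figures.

At node B, R3 is in parallel with the load: R3‖R_L = 3040 Ω.
Below node A the resistance is R2 + (R3‖R_L) = 3860 Ω, so V_A = 28.1 × 3860/4768 = 22.75 V.
Then V_B = V_A × (R3‖R_L)/(R2 + R3‖R_L) = 22.75 × 3040/3860 = 17.9 V.

V ≈ 17.9 V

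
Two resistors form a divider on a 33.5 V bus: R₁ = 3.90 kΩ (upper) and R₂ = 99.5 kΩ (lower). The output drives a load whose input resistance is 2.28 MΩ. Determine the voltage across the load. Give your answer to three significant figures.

The load sits in parallel with R₂: R₂‖R_L = (99.5 × 2280) / (99.5 + 2280) = 95.34 kΩ.
V_out = 33.5 × 95.34 / (3.90 + 95.34) = 33.5 × 95.34/99.24 = 32.2 V.
(Unloaded it would have been 32.2 V.)

V_out ≈ 32.2 V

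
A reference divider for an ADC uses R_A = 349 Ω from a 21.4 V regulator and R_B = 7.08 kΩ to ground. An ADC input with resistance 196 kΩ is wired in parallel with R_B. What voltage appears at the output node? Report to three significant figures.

The load sits in parallel with R_B: R_B‖R_L = (7080 × 196000) / (7080 + 196000) = 6833 Ω.
V_out = 21.4 × 6833 / (349 + 6833) = 21.4 × 6833/7182 = 20.4 V.
(Unloaded it would have been 20.4 V.)

V_out ≈ 20.4 V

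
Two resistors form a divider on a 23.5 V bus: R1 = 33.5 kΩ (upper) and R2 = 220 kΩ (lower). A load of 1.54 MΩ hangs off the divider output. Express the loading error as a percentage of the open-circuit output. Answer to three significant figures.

1.85 %

The divider's output (Thévenin) resistance is R1‖R2 = 29.07 kΩ.
Fractional drop under load = R_th/(R_th + R_L) = 29.07 / (29.07 + 1540) = 0.01853.
So the output falls by 1.85 %.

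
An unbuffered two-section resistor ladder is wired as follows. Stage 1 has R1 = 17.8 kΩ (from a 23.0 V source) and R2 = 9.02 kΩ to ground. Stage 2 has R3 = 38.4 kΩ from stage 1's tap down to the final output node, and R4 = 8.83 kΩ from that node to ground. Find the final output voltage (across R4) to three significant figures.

Stage 2 presents R3+R4 = 47.23 kΩ as a load on stage 1's tap.
Stage 1's lower leg becomes R2‖(R3+R4) = 7.574 kΩ, so V_mid = 23.0 × 7.574/25.37 = 6.865 V.
Stage 2 is itself unloaded: V_out = V_mid × R4/(R3+R4) = 6.865 × 8.83/47.23 = 1.28 V.

V_out ≈ 1.28 V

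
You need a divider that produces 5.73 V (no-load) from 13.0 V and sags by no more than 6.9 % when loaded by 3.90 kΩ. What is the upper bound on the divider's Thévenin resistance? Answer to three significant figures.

Loading drop = R_th/(R_th + R_L) ≤ 0.0690, so R_th ≤ R_L · ε/(1−ε) = 3.90 kΩ × 0.0690/0.9310 = 289 Ω.
(Any R1, R2 with R2/(R1+R2) = 0.441 and R1‖R2 ≤ 289 Ω will meet the spec.)

R_th ≤ 289 Ω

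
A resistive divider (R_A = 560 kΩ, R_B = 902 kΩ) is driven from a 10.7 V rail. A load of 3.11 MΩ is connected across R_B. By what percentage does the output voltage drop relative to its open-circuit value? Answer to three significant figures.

10.0 %

Unloaded V = 10.7 × 902/1462 = 6.6015 V.
Loaded: R_B‖R_L = 699.2 kΩ, giving V = 10.7 × 699.2/1259 = 5.9415 V.
Drop = (6.6015 − 5.9415) / 6.6015 = 10.0 %.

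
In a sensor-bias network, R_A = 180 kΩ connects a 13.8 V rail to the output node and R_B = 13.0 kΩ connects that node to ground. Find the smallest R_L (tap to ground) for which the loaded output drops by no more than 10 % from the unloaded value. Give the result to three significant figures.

R_L(min) ≈ 109 kΩ

Output resistance R_th = R_A‖R_B = (180 × 13.0)/193.0 = 12.12 kΩ.
The fractional drop is R_th/(R_th + R_L); requiring this ≤ 0.100 gives R_L ≥ R_th(1/0.100 − 1) = 12.12 × 9.000 = 109 kΩ.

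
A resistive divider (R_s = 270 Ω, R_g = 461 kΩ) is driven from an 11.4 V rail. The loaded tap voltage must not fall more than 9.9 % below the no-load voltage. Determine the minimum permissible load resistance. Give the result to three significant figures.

Output resistance R_th = R_s‖R_g = (270 × 461000)/461300 = 269.8 Ω.
The fractional drop is R_th/(R_th + R_L); requiring this ≤ 0.0990 gives R_L ≥ R_th(1/0.0990 − 1) = 269.8 × 9.101 = 2.46 kΩ.

R_L(min) ≈ 2.46 kΩ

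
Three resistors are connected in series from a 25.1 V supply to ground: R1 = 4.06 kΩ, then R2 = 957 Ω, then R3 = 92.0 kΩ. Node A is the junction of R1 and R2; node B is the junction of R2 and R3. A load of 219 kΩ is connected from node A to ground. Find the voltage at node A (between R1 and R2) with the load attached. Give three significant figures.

V ≈ 23.6 V

Below node A the series string R2+R3 = 92960 Ω sits in parallel with the 219000 Ω load: 65260 Ω.
V_A = 25.1 × 65260/(4060 + 65260) = 23.6 V.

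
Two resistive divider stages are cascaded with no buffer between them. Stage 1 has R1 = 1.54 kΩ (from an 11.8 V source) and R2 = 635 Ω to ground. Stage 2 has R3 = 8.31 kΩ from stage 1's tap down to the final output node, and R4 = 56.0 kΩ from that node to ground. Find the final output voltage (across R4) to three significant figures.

Stage 2 presents R3+R4 = 64310 Ω as a load on stage 1's tap.
Stage 1's lower leg becomes R2‖(R3+R4) = 628.8 Ω, so V_mid = 11.8 × 628.8/2169 = 3.421 V.
Stage 2 is itself unloaded: V_out = V_mid × R4/(R3+R4) = 3.421 × 56000/64310 = 2.98 V.

V_out ≈ 2.98 V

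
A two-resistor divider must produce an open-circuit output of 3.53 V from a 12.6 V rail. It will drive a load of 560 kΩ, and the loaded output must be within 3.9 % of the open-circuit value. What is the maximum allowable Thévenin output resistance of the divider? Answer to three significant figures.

Loading drop = R_th/(R_th + R_L) ≤ 0.0390, so R_th ≤ R_L · ε/(1−ε) = 560 kΩ × 0.0390/0.9610 = 22.7 kΩ.
(Any R1, R2 with R2/(R1+R2) = 0.280 and R1‖R2 ≤ 22.7 kΩ will meet the spec.)

R_th ≤ 22.7 kΩ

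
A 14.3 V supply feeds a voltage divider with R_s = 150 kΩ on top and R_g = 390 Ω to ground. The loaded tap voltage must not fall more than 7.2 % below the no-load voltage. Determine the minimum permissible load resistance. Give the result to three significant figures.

R_L(min) ≈ 5.01 kΩ

Output resistance R_th = R_s‖R_g = (150000 × 390)/150400 = 389.0 Ω.
The fractional drop is R_th/(R_th + R_L); requiring this ≤ 0.0720 gives R_L ≥ R_th(1/0.0720 − 1) = 389.0 × 12.89 = 5.01 kΩ.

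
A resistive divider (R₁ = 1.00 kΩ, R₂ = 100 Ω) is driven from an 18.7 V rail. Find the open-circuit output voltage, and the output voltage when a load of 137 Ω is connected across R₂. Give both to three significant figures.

Unloaded: 1.70 V; loaded: 1.02 V

Open-circuit: V = 18.7 × 100/(1000 + 100) = 1.70 V.
With the load, R₂ becomes R₂‖R_L = 57.81 Ω, so V = 18.7 × 57.81/1058 = 1.02 V.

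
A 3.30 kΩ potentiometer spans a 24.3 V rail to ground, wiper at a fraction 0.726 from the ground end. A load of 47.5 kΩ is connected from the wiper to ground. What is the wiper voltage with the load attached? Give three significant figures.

V ≈ 17.4 V

The wiper splits the pot into (1−α)R = 904.2 Ω above and αR = 2396 Ω below.
Lower section ‖ load = 2281 Ω.
V_wiper = 24.3 × 2281/(904.2 + 2281) = 17.4 V.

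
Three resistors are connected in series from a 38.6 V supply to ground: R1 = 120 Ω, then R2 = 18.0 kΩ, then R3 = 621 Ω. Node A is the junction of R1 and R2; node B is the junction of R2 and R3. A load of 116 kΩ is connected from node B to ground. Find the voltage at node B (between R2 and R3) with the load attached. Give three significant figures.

At node B, R3 is in parallel with the load: R3‖R_L = 617.7 Ω.
Below node A the resistance is R2 + (R3‖R_L) = 18620 Ω, so V_A = 38.6 × 18620/18740 = 38.35 V.
Then V_B = V_A × (R3‖R_L)/(R2 + R3‖R_L) = 38.35 × 617.7/18620 = 1.27 V.

V ≈ 1.27 V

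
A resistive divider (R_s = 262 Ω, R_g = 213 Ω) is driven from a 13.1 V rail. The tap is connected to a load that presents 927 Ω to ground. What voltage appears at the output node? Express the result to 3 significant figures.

The load sits in parallel with R_g: R_g‖R_L = (213 × 927) / (213 + 927) = 173.2 Ω.
V_out = 13.1 × 173.2 / (262 + 173.2) = 13.1 × 173.2/435.2 = 5.21 V.
(Unloaded it would have been 5.87 V.)

V_out ≈ 5.21 V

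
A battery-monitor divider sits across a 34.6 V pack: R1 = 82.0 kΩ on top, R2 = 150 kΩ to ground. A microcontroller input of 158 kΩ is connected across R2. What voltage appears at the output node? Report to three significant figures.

V_out ≈ 16.8 V

The load sits in parallel with R2: R2‖R_L = (150 × 158) / (150 + 158) = 76.95 kΩ.
V_out = 34.6 × 76.95 / (82.0 + 76.95) = 34.6 × 76.95/158.9 = 16.8 V.
(Unloaded it would have been 22.4 V.)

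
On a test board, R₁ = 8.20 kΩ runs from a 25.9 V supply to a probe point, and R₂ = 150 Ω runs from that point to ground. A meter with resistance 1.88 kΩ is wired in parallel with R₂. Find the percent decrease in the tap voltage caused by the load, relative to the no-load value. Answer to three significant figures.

7.27 %

The divider's output (Thévenin) resistance is R₁‖R₂ = 147.3 Ω.
Fractional drop under load = R_th/(R_th + R_L) = 147.3 / (147.3 + 1880) = 0.07266.
So the output falls by 7.27 %.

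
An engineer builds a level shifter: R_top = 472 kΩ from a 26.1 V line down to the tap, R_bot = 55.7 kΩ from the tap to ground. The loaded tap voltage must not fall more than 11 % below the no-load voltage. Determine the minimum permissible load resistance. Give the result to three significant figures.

R_L(min) ≈ 403 kΩ

Output resistance R_th = R_top‖R_bot = (472 × 55.7)/527.7 = 49.82 kΩ.
The fractional drop is R_th/(R_th + R_L); requiring this ≤ 0.110 gives R_L ≥ R_th(1/0.110 − 1) = 49.82 × 8.091 = 403 kΩ.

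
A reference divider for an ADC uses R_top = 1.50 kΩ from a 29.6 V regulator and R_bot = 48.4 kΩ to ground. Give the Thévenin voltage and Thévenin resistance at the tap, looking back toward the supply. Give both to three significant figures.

V_th = 28.7 V, R_th = 1.45 kΩ

V_th is the open-circuit tap voltage: 29.6 × 48.4/(1.50 + 48.4) = 28.7 V.
With the supply zeroed, R_top and R_bot appear in parallel from the tap: R_th = R_top‖R_bot = (1.50 × 48.4)/49.90 = 1.45 kΩ.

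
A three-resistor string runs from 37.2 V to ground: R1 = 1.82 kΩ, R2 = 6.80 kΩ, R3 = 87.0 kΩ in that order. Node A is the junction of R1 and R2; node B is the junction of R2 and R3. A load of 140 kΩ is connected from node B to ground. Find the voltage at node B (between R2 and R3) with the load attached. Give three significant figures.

At node B, R3 is in parallel with the load: R3‖R_L = 53.66 kΩ.
Below node A the resistance is R2 + (R3‖R_L) = 60.46 kΩ, so V_A = 37.2 × 60.46/62.28 = 36.11 V.
Then V_B = V_A × (R3‖R_L)/(R2 + R3‖R_L) = 36.11 × 53.66/60.46 = 32.1 V.

V ≈ 32.1 V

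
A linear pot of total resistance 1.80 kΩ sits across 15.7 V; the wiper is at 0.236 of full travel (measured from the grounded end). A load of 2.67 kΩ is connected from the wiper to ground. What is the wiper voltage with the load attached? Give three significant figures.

V ≈ 3.30 V

The wiper splits the pot into (1−α)R = 1375 Ω above and αR = 424.8 Ω below.
Lower section ‖ load = 366.5 Ω.
V_wiper = 15.7 × 366.5/(1375 + 366.5) = 3.30 V.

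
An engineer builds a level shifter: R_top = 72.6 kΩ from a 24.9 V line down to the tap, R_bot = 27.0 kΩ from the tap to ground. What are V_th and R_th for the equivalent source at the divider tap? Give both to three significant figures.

V_th = 6.75 V, R_th = 19.7 kΩ

V_th is the open-circuit tap voltage: 24.9 × 27.0/(72.6 + 27.0) = 6.75 V.
With the supply zeroed, R_top and R_bot appear in parallel from the tap: R_th = R_top‖R_bot = (72.6 × 27.0)/99.60 = 19.7 kΩ.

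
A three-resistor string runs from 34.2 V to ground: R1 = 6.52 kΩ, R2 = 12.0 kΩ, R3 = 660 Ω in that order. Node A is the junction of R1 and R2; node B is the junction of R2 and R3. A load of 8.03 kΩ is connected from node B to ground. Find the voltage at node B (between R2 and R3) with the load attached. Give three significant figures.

At node B, R3 is in parallel with the load: R3‖R_L = 609.9 Ω.
Below node A the resistance is R2 + (R3‖R_L) = 12610 Ω, so V_A = 34.2 × 12610/19130 = 22.54 V.
Then V_B = V_A × (R3‖R_L)/(R2 + R3‖R_L) = 22.54 × 609.9/12610 = 1.09 V.

V ≈ 1.09 V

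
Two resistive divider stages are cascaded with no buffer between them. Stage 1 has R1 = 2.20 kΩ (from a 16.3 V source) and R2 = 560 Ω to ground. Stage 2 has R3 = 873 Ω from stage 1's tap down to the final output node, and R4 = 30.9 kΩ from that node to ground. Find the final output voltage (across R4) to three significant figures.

V_out ≈ 3.17 V

Stage 2 presents R3+R4 = 31770 Ω as a load on stage 1's tap.
Stage 1's lower leg becomes R2‖(R3+R4) = 550.3 Ω, so V_mid = 16.3 × 550.3/2750 = 3.261 V.
Stage 2 is itself unloaded: V_out = V_mid × R4/(R3+R4) = 3.261 × 30900/31770 = 3.17 V.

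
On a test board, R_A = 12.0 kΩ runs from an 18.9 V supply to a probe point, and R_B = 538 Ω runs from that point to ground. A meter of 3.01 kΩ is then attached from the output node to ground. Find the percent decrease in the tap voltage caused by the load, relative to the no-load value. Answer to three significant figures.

Unloaded V = 18.9 × 538/12540 = 0.81099 V.
Loaded: R_B‖R_L = 456.4 Ω, giving V = 18.9 × 456.4/12460 = 0.69252 V.
Drop = (0.81099 − 0.69252) / 0.81099 = 14.6 %.

14.6 %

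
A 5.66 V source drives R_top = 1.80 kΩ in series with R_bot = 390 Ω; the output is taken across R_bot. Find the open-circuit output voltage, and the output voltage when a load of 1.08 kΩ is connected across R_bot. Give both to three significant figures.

Unloaded: 1.01 V; loaded: 0.777 V

Open-circuit: V = 5.66 × 390/(1800 + 390) = 1.01 V.
With the load, R_bot becomes R_bot‖R_L = 286.5 Ω, so V = 5.66 × 286.5/2087 = 0.777 V.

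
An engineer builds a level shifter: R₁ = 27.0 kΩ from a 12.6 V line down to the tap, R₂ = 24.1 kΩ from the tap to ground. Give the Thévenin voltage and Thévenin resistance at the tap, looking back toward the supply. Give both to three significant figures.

V_th = 5.94 V, R_th = 12.7 kΩ

V_th is the open-circuit tap voltage: 12.6 × 24.1/(27.0 + 24.1) = 5.94 V.
With the supply zeroed, R₁ and R₂ appear in parallel from the tap: R_th = R₁‖R₂ = (27.0 × 24.1)/51.10 = 12.7 kΩ.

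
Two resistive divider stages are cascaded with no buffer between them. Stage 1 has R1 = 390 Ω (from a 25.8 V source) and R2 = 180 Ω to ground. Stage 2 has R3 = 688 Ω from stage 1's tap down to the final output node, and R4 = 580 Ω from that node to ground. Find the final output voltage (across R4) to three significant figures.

V_out ≈ 3.40 V

Stage 2 presents R3+R4 = 1268 Ω as a load on stage 1's tap.
Stage 1's lower leg becomes R2‖(R3+R4) = 157.6 Ω, so V_mid = 25.8 × 157.6/547.6 = 7.426 V.
Stage 2 is itself unloaded: V_out = V_mid × R4/(R3+R4) = 7.426 × 580/1268 = 3.40 V.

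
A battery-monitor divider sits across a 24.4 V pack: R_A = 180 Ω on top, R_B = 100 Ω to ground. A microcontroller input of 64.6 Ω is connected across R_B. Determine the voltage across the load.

V_out ≈ 4.37 V

The load sits in parallel with R_B: R_B‖R_L = (100 × 64.6) / (100 + 64.6) = 39.25 Ω.
V_out = 24.4 × 39.25 / (180 + 39.25) = 24.4 × 39.25/219.2 = 4.37 V.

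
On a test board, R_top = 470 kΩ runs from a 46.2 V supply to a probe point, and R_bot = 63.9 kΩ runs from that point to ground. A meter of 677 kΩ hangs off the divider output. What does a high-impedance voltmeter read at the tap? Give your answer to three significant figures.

The load sits in parallel with R_bot: R_bot‖R_L = (63.9 × 677) / (63.9 + 677) = 58.39 kΩ.
V_out = 46.2 × 58.39 / (470 + 58.39) = 46.2 × 58.39/528.4 = 5.11 V.

V_out ≈ 5.11 V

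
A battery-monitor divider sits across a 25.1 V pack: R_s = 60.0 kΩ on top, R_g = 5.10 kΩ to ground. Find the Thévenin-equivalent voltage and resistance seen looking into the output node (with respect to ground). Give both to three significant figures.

V_th is the open-circuit tap voltage: 25.1 × 5.10/(60.0 + 5.10) = 1.97 V.
With the supply zeroed, R_s and R_g appear in parallel from the tap: R_th = R_s‖R_g = (60.0 × 5.10)/65.10 = 4.70 kΩ.

V_th = 1.97 V, R_th = 4.70 kΩ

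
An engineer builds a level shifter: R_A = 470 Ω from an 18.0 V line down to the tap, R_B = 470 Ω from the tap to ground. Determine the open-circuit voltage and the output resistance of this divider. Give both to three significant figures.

V_th = 9.00 V, R_th = 235 Ω

V_th is the open-circuit tap voltage: 18.0 × 470/(470 + 470) = 9.00 V.
With the supply zeroed, R_A and R_B appear in parallel from the tap: R_th = R_A‖R_B = (470 × 470)/940.0 = 235 Ω.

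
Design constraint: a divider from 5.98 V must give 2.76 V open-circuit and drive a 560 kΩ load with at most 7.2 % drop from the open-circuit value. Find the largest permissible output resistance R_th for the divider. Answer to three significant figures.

R_th ≤ 43.4 kΩ

Loading drop = R_th/(R_th + R_L) ≤ 0.0720, so R_th ≤ R_L · ε/(1−ε) = 560 kΩ × 0.0720/0.9280 = 43.4 kΩ.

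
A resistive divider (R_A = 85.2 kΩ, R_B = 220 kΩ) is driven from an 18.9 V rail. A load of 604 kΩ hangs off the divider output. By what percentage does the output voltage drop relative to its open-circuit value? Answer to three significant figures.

9.23 %

The divider's output (Thévenin) resistance is R_A‖R_B = 61.42 kΩ.
Fractional drop under load = R_th/(R_th + R_L) = 61.42 / (61.42 + 604) = 0.09230.
So the output falls by 9.23 %.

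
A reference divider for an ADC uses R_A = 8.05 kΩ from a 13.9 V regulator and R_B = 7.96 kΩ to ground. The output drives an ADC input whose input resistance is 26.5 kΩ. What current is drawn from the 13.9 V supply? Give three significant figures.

I ≈ 0.981 mA

R_B‖R_L = 6.121 kΩ, so the source sees R_A + R_B‖R_L = 14.17 kΩ.
I = 13.9 V / 14.17 kΩ = 0.981 mA.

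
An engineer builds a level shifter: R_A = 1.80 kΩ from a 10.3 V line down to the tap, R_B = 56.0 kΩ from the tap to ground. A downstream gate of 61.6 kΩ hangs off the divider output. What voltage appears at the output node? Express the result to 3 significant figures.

V_out ≈ 9.70 V

The load sits in parallel with R_B: R_B‖R_L = (56.0 × 61.6) / (56.0 + 61.6) = 29.33 kΩ.
V_out = 10.3 × 29.33 / (1.80 + 29.33) = 10.3 × 29.33/31.13 = 9.70 V.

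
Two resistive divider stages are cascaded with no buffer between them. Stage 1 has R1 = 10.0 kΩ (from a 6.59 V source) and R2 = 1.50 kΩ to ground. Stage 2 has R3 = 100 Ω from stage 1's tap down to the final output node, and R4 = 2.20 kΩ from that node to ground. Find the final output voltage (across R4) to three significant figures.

V_out ≈ 0.525 V

Stage 2 presents R3+R4 = 2300 Ω as a load on stage 1's tap.
Stage 1's lower leg becomes R2‖(R3+R4) = 907.9 Ω, so V_mid = 6.59 × 907.9/10910 = 0.5485 V.
Stage 2 is itself unloaded: V_out = V_mid × R4/(R3+R4) = 0.5485 × 2200/2300 = 0.525 V.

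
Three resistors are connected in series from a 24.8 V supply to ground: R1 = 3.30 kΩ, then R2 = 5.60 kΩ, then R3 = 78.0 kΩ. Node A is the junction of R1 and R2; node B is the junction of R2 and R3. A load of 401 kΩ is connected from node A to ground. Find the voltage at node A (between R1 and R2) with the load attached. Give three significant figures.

Below node A the series string R2+R3 = 83.60 kΩ sits in parallel with the 401 kΩ load: 69.18 kΩ.
V_A = 24.8 × 69.18/(3.30 + 69.18) = 23.7 V.

V ≈ 23.7 V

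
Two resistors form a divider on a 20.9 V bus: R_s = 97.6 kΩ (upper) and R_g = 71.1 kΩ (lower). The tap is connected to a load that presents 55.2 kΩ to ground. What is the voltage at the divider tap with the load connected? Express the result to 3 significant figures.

The load sits in parallel with R_g: R_g‖R_L = (71.1 × 55.2) / (71.1 + 55.2) = 31.07 kΩ.
V_out = 20.9 × 31.07 / (97.6 + 31.07) = 20.9 × 31.07/128.7 = 5.05 V.

V_out ≈ 5.05 V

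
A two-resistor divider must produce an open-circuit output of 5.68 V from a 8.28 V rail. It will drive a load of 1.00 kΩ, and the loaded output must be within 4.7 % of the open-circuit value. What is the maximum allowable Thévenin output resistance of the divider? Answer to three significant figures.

R_th ≤ 49.3 Ω

Loading drop = R_th/(R_th + R_L) ≤ 0.0470, so R_th ≤ R_L · ε/(1−ε) = 1.00 kΩ × 0.0470/0.9530 = 49.3 Ω.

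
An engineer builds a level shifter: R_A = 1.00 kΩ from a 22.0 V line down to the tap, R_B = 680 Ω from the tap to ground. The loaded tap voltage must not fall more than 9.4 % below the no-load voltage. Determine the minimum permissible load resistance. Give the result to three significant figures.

R_L(min) ≈ 3.90 kΩ

Output resistance R_th = R_A‖R_B = (1000 × 680)/1680 = 404.8 Ω.
The fractional drop is R_th/(R_th + R_L); requiring this ≤ 0.0940 gives R_L ≥ R_th(1/0.0940 − 1) = 404.8 × 9.638 = 3.90 kΩ.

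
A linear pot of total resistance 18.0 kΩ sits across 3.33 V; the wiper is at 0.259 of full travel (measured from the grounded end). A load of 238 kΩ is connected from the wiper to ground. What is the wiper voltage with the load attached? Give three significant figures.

V ≈ 0.850 V

The wiper splits the pot into (1−α)R = 13.34 kΩ above and αR = 4.662 kΩ below.
Lower section ‖ load = 4.572 kΩ.
V_wiper = 3.33 × 4.572/(13.34 + 4.572) = 0.850 V.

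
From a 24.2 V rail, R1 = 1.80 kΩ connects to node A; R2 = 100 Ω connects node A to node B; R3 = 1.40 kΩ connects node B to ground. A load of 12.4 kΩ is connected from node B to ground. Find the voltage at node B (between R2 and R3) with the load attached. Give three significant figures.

V ≈ 9.64 V

At node B, R3 is in parallel with the load: R3‖R_L = 1258 Ω.
Below node A the resistance is R2 + (R3‖R_L) = 1358 Ω, so V_A = 24.2 × 1358/3158 = 10.41 V.
Then V_B = V_A × (R3‖R_L)/(R2 + R3‖R_L) = 10.41 × 1258/1358 = 9.64 V.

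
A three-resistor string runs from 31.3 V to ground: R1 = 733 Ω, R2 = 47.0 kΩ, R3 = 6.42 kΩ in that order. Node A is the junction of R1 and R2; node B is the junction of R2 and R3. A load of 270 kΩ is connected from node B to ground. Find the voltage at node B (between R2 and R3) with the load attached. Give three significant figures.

V ≈ 3.63 V

At node B, R3 is in parallel with the load: R3‖R_L = 6271 Ω.
Below node A the resistance is R2 + (R3‖R_L) = 53270 Ω, so V_A = 31.3 × 53270/54000 = 30.88 V.
Then V_B = V_A × (R3‖R_L)/(R2 + R3‖R_L) = 30.88 × 6271/53270 = 3.63 V.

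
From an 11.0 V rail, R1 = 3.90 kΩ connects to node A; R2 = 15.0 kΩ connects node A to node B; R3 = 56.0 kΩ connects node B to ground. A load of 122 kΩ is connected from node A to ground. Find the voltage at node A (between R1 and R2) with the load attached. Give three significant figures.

Below node A the series string R2+R3 = 71.00 kΩ sits in parallel with the 122 kΩ load: 44.88 kΩ.
V_A = 11.0 × 44.88/(3.90 + 44.88) = 10.1 V.

V ≈ 10.1 V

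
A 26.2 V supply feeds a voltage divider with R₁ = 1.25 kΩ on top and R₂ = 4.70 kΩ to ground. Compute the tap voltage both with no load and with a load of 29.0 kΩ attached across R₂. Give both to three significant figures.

Unloaded: 20.7 V; loaded: 20.0 V

Open-circuit: V = 26.2 × 4.70/(1.25 + 4.70) = 20.7 V.
With the load, R₂ becomes R₂‖R_L = 4.045 kΩ, so V = 26.2 × 4.045/5.295 = 20.0 V.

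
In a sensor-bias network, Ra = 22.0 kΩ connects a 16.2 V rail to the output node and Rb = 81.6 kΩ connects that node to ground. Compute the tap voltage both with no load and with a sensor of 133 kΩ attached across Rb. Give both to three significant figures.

Unloaded: 12.8 V; loaded: 11.3 V

Open-circuit: V = 16.2 × 81.6/(22.0 + 81.6) = 12.8 V.
With the load, Rb becomes Rb‖R_L = 50.57 kΩ, so V = 16.2 × 50.57/72.57 = 11.3 V.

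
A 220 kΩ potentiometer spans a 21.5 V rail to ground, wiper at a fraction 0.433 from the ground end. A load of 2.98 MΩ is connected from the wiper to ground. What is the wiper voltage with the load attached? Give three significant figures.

V ≈ 9.14 V

The wiper splits the pot into (1−α)R = 124.7 kΩ above and αR = 95.26 kΩ below.
Lower section ‖ load = 92.31 kΩ.
V_wiper = 21.5 × 92.31/(124.7 + 92.31) = 9.14 V.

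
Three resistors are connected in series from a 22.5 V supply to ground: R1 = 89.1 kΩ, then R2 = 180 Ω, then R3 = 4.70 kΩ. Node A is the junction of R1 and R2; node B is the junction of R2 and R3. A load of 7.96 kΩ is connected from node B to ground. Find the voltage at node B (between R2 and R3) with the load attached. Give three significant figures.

V ≈ 0.721 V

At node B, R3 is in parallel with the load: R3‖R_L = 2955 Ω.
Below node A the resistance is R2 + (R3‖R_L) = 3135 Ω, so V_A = 22.5 × 3135/92240 = 0.7648 V.
Then V_B = V_A × (R3‖R_L)/(R2 + R3‖R_L) = 0.7648 × 2955/3135 = 0.721 V.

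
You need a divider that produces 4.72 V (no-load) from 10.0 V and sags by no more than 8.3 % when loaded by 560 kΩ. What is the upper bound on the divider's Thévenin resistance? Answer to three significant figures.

Loading drop = R_th/(R_th + R_L) ≤ 0.0830, so R_th ≤ R_L · ε/(1−ε) = 560 kΩ × 0.0830/0.9170 = 50.7 kΩ.
(Any R1, R2 with R2/(R1+R2) = 0.472 and R1‖R2 ≤ 50.7 kΩ will meet the spec.)

R_th ≤ 50.7 kΩ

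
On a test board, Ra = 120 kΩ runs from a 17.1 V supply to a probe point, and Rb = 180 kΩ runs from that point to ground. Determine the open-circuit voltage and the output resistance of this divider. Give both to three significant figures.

V_th = 10.3 V, R_th = 72.0 kΩ

V_th is the open-circuit tap voltage: 17.1 × 180/(120 + 180) = 10.3 V.
With the supply zeroed, Ra and Rb appear in parallel from the tap: R_th = Ra‖Rb = (120 × 180)/300.0 = 72.0 kΩ.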